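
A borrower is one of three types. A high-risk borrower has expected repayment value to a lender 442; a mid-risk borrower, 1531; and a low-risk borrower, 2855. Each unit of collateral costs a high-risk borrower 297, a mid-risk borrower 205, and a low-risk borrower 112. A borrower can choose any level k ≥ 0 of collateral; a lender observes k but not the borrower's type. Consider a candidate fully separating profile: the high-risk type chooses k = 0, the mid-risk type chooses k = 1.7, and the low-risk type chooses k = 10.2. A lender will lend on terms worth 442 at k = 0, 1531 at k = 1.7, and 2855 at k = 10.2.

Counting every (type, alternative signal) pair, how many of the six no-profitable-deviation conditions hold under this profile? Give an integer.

5

Low-risk (own payoff 2855 − 112×10.2 = 1712.6): to k=0 gives 442 → no gain ✓; to k=1.7 gives 1531 − 112×1.7 = 1340.6 → no gain ✓.
Mid-risk (own payoff 1531 − 205×1.7 = 1182.5): to k=0 gives 442 → no gain ✓; to k=10.2 gives 2855 − 205×10.2 = 764 → no gain ✓.
High-risk (own payoff 442): to k=1.7 gives 1531 − 297×1.7 = 1026.1 → profitable ✗; to k=10.2 gives 2855 − 297×10.2 = -174.4 → no gain ✓.
5 of the 6 constraints hold; not an equilibrium.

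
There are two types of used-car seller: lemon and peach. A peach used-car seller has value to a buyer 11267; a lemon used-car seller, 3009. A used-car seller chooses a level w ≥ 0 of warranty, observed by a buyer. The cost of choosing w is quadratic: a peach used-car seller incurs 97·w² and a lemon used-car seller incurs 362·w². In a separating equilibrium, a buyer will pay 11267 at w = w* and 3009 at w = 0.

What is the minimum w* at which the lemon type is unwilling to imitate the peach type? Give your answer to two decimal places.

4.78

The lemon type at w = 0 receives 3009; imitating at w* yields 11267 − 362·w*².
Indifference: 3009 = 11267 − 362·w*², so w*² = (11267 − 3009) / 362 ≈ 22.8122.
w* = √22.8122 ≈ 4.78.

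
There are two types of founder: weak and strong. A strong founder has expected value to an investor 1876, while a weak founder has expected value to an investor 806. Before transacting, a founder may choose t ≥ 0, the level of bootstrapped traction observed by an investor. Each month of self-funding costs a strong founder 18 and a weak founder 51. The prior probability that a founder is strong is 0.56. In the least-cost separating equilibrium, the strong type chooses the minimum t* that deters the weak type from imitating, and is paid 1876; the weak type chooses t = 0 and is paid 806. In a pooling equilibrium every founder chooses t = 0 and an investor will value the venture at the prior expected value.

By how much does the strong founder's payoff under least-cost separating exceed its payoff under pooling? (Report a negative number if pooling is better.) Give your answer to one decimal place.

93.2

Least-cost separating signal: t* solves 806 = 1876 − 51·t*, so t* = (1876 − 806)/51 ≈ 20.9804.
Strong type's separating payoff: 1876 − 18 × t* = 1876 − 18 × (1876 − 806)/51 = 1876 − 19260/51 ≈ 1498.353.
Pooling payoff: 0.56 × 1876 + 0.44 × 806 = 1405.2.
Difference: 1498.353 − 1405.2 = 93.153, i.e. 93.2 to one decimal place.
The strong type prefers to separate.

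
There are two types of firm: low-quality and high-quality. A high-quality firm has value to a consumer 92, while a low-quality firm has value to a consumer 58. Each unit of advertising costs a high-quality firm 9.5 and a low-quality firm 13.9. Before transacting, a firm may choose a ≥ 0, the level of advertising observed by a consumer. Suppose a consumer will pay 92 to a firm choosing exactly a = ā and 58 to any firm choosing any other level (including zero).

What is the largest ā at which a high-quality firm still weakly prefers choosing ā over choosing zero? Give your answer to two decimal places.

3.58

Choosing ā yields the high-quality type 92 − 9.5·ā; choosing zero yields 58.
The high-quality type is indifferent at 92 − 9.5·ā = 58, i.e. ā = (92 − 58) / 9.5 ≈ 3.58.
For any ā above 3.58 the high-quality type would rather pool at zero, so separation collapses.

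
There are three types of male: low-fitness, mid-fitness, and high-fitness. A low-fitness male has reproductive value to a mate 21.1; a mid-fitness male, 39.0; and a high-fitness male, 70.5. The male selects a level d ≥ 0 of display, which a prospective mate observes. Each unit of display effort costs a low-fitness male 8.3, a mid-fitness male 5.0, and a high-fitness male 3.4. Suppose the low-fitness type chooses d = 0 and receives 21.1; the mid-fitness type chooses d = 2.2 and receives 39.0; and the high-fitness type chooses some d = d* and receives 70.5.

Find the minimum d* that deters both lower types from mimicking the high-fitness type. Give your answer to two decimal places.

8.50

Mid-fitness type (on-path payoff 39.0 − 5.0×2.2 = 28) won't mimic when 28 ≥ 70.5 − 5.0·d*, i.e. d* ≥ 8.50.
Low-fitness type (on-path payoff 21.1) won't mimic when 21.1 ≥ 70.5 − 8.3·d*, i.e. d* ≥ 5.95.
Both must hold, so d* = max(5.95, 8.50) = 8.50. The mid-fitness type's constraint binds.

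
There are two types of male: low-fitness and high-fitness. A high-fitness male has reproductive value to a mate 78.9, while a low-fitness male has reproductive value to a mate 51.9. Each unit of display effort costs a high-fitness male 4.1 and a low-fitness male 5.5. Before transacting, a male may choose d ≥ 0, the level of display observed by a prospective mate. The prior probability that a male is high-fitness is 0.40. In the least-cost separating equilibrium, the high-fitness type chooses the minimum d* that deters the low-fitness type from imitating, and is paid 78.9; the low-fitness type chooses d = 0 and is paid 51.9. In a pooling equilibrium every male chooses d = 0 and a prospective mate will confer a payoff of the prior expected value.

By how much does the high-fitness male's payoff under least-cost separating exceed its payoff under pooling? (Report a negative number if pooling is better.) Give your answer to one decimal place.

Least-cost separating signal: d* solves 51.9 = 78.9 − 5.5·d*, so d* = (78.9 − 51.9)/5.5 ≈ 4.9091.
High-fitness type's separating payoff: 78.9 − 4.1 × d* = 78.9 − 4.1 × (78.9 − 51.9)/5.5 = 78.9 − 110.7/5.5 ≈ 58.773.
Pooling payoff: 0.40 × 78.9 + 0.60 × 51.9 = 62.7.
Difference: 58.773 − 62.7 = -3.927, i.e. -3.9 to one decimal place.
The high-fitness type would prefer the pooling outcome.

-3.9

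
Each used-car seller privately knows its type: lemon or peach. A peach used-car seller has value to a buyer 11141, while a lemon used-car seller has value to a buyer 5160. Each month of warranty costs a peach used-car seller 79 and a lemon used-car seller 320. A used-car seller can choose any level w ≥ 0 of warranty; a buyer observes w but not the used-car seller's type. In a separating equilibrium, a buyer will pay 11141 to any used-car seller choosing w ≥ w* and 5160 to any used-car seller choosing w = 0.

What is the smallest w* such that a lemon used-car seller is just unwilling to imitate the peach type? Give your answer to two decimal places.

18.69

A lemon used-car seller choosing w = 0 receives 5160.
Imitating at w* instead would pay 11141 at cost 320·w*, netting 11141 − 320·w*.
Indifference: 5160 = 11141 − 320·w*, so w* = (11141 − 5160) / 320 ≈ 18.69.
This is the lemon type's binding incentive-compatibility constraint; any w ≥ 18.69 sustains separation on that side.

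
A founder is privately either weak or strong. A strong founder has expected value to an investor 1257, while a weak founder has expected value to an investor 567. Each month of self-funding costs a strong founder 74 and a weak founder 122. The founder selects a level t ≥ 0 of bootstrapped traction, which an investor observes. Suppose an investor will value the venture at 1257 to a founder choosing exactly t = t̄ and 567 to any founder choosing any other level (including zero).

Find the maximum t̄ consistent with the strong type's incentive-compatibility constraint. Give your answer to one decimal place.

9.3

Choosing t̄ yields the strong type 1257 − 74·t̄; choosing zero yields 567.
The strong type is indifferent at 1257 − 74·t̄ = 567, i.e. t̄ = (1257 − 567) / 74 ≈ 9.3.
For any t̄ above 9.3 the strong type would rather pool at zero, so separation collapses.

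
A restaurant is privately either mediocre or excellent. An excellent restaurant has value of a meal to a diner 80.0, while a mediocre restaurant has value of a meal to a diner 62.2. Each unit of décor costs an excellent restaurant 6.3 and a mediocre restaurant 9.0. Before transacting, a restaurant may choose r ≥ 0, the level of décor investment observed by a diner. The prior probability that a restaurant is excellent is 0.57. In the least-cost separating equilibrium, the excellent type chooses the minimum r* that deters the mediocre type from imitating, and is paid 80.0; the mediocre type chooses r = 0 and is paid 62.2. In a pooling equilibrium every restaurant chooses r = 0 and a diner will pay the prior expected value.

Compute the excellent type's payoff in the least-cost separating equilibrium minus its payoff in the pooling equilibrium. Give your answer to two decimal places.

-4.81

Least-cost separating signal: r* solves 62.2 = 80.0 − 9.0·r*, so r* = (80.0 − 62.2)/9.0 ≈ 1.9778.
Excellent type's separating payoff: 80.0 − 6.3 × r* = 80.0 − 6.3 × (80.0 − 62.2)/9.0 = 80.0 − 112.14/9.0 = 67.54.
Pooling payoff: 0.57 × 80.0 + 0.43 × 62.2 = 72.346.
Difference: 67.54 − 72.346 = -4.806, i.e. -4.81 to two decimal places.
The excellent type would prefer the pooling outcome.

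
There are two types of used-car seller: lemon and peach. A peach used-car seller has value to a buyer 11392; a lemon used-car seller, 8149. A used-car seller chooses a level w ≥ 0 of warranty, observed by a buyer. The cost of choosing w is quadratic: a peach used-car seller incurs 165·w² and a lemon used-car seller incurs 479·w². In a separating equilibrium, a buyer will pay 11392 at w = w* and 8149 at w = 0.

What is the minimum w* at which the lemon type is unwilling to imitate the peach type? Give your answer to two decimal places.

2.60

The lemon type at w = 0 receives 8149; imitating at w* yields 11392 − 479·w*².
Indifference: 8149 = 11392 − 479·w*², so w*² = (11392 − 8149) / 479 ≈ 6.7704.
w* = √6.7704 ≈ 2.60.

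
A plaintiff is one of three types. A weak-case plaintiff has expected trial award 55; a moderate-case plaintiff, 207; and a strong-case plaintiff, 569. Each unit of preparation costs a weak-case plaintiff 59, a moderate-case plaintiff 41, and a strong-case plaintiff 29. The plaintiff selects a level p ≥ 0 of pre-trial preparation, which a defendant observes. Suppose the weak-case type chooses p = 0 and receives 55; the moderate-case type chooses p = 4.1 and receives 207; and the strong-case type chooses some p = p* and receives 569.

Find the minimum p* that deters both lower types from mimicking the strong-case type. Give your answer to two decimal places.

Weak-case type (on-path payoff 55) won't mimic when 55 ≥ 569 − 59·p*, i.e. p* ≥ 8.71.
Moderate-case type (on-path payoff 207 − 41×4.1 = 38.9) won't mimic when 38.9 ≥ 569 − 41·p*, i.e. p* ≥ 12.93.
Both must hold, so p* = max(8.71, 12.93) = 12.93. The moderate-case type's constraint binds.

12.93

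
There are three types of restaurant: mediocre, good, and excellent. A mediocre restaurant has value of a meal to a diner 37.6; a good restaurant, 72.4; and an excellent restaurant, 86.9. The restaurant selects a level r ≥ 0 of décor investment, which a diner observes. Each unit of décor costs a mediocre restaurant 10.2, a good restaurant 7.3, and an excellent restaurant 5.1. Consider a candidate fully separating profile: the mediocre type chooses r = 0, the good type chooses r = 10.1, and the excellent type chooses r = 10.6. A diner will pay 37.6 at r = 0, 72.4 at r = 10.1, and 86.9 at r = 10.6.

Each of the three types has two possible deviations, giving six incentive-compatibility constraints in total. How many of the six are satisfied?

Good (own payoff 72.4 − 7.3×10.1 = -1.33): to r=0 gives 37.6 → profitable ✗; to r=10.6 gives 86.9 − 7.3×10.6 = 9.52 → profitable ✗.
Mediocre (own payoff 37.6): to r=10.1 gives 72.4 − 10.2×10.1 = -30.62 → no gain ✓; to r=10.6 gives 86.9 − 10.2×10.6 = -21.22 → no gain ✓.
Excellent (own payoff 86.9 − 5.1×10.6 = 32.84): to r=0 gives 37.6 → profitable ✗; to r=10.1 gives 72.4 − 5.1×10.1 = 20.89 → no gain ✓.
3 of the 6 constraints hold; not an equilibrium.

3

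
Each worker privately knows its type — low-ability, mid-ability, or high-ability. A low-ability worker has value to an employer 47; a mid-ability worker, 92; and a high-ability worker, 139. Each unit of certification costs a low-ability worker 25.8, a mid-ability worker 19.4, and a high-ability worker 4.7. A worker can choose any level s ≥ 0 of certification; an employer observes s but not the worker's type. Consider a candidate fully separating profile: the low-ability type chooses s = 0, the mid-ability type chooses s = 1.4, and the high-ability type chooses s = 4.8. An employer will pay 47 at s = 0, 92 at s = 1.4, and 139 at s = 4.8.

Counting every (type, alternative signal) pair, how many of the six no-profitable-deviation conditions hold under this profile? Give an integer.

Low-ability (own payoff 47): to s=1.4 gives 92 − 25.8×1.4 = 55.88 → profitable ✗; to s=4.8 gives 139 − 25.8×4.8 = 15.16 → no gain ✓.
Mid-ability (own payoff 92 − 19.4×1.4 = 64.84): to s=0 gives 47 → no gain ✓; to s=4.8 gives 139 − 19.4×4.8 = 45.88 → no gain ✓.
High-ability (own payoff 139 − 4.7×4.8 = 116.44): to s=0 gives 47 → no gain ✓; to s=1.4 gives 92 − 4.7×1.4 = 85.42 → no gain ✓.
5 of the 6 constraints hold; not an equilibrium.

5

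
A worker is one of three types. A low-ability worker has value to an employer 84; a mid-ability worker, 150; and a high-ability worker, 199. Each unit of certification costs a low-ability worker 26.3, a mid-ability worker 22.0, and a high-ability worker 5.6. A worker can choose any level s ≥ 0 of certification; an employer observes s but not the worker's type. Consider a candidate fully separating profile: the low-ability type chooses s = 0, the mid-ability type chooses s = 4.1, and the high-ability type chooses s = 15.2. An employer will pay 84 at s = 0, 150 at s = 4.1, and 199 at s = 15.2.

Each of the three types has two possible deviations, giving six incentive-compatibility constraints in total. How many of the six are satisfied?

Low-ability (own payoff 84): to s=4.1 gives 150 − 26.3×4.1 = 42.17 → no gain ✓; to s=15.2 gives 199 − 26.3×15.2 = -200.76 → no gain ✓.
Mid-ability (own payoff 150 − 22.0×4.1 = 59.8): to s=0 gives 84 → profitable ✗; to s=15.2 gives 199 − 22.0×15.2 = -135.4 → no gain ✓.
High-ability (own payoff 199 − 5.6×15.2 = 113.88): to s=0 gives 84 → no gain ✓; to s=4.1 gives 150 − 5.6×4.1 = 127.04 → profitable ✗.
4 of the 6 constraints hold; not an equilibrium.

4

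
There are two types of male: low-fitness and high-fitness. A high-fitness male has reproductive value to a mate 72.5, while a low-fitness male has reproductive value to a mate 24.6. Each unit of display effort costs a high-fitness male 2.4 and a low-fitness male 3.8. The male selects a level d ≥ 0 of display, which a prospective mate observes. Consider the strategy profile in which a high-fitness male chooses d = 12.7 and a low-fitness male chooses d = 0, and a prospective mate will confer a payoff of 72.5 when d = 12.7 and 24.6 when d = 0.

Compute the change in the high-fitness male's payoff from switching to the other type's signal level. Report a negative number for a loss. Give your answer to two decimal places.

Playing d = 12.7 the high-fitness male receives 72.5 − 2.4 × 12.7 = 42.02.
Deviating to d = 0 yields 24.6 instead.
Gain from deviating: 24.6 − 42.02 = -17.42.
The gain is negative, so the high-fitness type's incentive-compatibility constraint is satisfied.

-17.42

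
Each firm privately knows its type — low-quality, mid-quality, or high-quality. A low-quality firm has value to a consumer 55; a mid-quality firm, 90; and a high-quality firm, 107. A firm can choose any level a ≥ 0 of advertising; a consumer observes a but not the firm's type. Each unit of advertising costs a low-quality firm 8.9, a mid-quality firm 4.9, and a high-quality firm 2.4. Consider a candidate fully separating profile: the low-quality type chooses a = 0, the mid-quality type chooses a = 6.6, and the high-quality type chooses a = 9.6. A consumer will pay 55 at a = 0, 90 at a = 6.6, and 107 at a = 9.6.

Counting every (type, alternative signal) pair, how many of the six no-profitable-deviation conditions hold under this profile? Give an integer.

5

High-quality (own payoff 107 − 2.4×9.6 = 83.96): to a=0 gives 55 → no gain ✓; to a=6.6 gives 90 − 2.4×6.6 = 74.16 → no gain ✓.
Low-quality (own payoff 55): to a=6.6 gives 90 − 8.9×6.6 = 31.26 → no gain ✓; to a=9.6 gives 107 − 8.9×9.6 = 21.56 → no gain ✓.
Mid-quality (own payoff 90 − 4.9×6.6 = 57.66): to a=0 gives 55 → no gain ✓; to a=9.6 gives 107 − 4.9×9.6 = 59.96 → profitable ✗.
5 of the 6 constraints hold; not an equilibrium.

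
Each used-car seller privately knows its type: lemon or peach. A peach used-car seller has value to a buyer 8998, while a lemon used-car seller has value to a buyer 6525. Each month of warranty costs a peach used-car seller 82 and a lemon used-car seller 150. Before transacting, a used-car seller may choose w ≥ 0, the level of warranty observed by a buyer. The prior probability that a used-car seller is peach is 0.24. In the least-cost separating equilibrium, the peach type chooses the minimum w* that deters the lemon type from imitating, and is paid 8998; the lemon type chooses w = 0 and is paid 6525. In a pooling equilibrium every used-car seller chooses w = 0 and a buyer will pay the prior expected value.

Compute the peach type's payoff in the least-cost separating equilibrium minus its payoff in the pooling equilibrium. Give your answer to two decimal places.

Least-cost separating signal: w* solves 6525 = 8998 − 150·w*, so w* = (8998 − 6525)/150 ≈ 16.4867.
Peach type's separating payoff: 8998 − 82 × w* = 8998 − 82 × (8998 − 6525)/150 = 8998 − 202786/150 ≈ 7646.0933.
Pooling payoff: 0.24 × 8998 + 0.76 × 6525 = 7118.52.
Difference: 7646.0933 − 7118.52 = 527.5733, i.e. 527.57 to two decimal places.
The peach type prefers to separate.

527.57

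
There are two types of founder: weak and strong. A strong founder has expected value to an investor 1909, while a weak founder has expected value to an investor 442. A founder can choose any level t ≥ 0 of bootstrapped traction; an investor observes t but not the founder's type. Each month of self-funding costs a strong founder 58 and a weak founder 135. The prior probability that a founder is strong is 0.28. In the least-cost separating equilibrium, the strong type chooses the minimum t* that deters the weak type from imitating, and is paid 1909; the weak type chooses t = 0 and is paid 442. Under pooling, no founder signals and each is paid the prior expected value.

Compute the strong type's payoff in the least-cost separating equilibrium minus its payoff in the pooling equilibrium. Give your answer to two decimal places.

Least-cost separating signal: t* solves 442 = 1909 − 135·t*, so t* = (1909 − 442)/135 ≈ 10.8667.
Strong type's separating payoff: 1909 − 58 × t* = 1909 − 58 × (1909 − 442)/135 = 1909 − 85086/135 ≈ 1278.7333.
Pooling payoff: 0.28 × 1909 + 0.72 × 442 = 852.76.
Difference: 1278.7333 − 852.76 = 425.9733, i.e. 425.97 to two decimal places.
The strong type prefers to separate.

425.97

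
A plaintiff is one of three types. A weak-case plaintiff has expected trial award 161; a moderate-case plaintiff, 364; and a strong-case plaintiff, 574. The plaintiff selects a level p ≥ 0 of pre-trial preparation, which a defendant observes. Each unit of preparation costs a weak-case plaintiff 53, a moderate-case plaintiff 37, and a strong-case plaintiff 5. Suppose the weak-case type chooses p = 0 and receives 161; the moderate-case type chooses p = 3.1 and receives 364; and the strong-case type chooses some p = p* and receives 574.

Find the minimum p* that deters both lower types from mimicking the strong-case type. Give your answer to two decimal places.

Moderate-case type (on-path payoff 364 − 37×3.1 = 249.3) won't mimic when 249.3 ≥ 574 − 37·p*, i.e. p* ≥ 8.78.
Weak-case type (on-path payoff 161) won't mimic when 161 ≥ 574 − 53·p*, i.e. p* ≥ 7.79.
Both must hold, so p* = max(7.79, 8.78) = 8.78. The moderate-case type's constraint binds.

8.78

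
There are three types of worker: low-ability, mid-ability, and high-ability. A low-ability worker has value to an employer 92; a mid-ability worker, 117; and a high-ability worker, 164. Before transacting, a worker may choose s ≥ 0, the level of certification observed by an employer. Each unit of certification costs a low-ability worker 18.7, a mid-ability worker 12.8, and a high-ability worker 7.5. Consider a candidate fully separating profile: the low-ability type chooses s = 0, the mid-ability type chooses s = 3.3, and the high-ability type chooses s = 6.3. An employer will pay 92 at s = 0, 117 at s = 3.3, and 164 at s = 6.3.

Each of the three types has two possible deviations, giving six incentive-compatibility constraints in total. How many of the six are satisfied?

4

Mid-ability (own payoff 117 − 12.8×3.3 = 74.76): to s=0 gives 92 → profitable ✗; to s=6.3 gives 164 − 12.8×6.3 = 83.36 → profitable ✗.
High-ability (own payoff 164 − 7.5×6.3 = 116.75): to s=0 gives 92 → no gain ✓; to s=3.3 gives 117 − 7.5×3.3 = 92.25 → no gain ✓.
Low-ability (own payoff 92): to s=3.3 gives 117 − 18.7×3.3 = 55.29 → no gain ✓; to s=6.3 gives 164 − 18.7×6.3 = 46.19 → no gain ✓.
4 of the 6 constraints hold; not an equilibrium.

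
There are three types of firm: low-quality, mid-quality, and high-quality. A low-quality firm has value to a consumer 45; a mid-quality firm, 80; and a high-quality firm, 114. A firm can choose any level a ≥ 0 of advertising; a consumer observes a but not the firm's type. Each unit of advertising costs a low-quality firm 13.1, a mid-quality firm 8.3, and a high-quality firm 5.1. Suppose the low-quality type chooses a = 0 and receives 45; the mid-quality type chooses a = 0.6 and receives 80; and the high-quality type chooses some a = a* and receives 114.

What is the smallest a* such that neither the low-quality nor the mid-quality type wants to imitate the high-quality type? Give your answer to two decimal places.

5.27

Mid-quality type (on-path payoff 80 − 8.3×0.6 = 75.02) won't mimic when 75.02 ≥ 114 − 8.3·a*, i.e. a* ≥ 4.70.
Low-quality type (on-path payoff 45) won't mimic when 45 ≥ 114 − 13.1·a*, i.e. a* ≥ 5.27.
Both must hold, so a* = max(5.27, 4.70) = 5.27. The low-quality type's constraint binds.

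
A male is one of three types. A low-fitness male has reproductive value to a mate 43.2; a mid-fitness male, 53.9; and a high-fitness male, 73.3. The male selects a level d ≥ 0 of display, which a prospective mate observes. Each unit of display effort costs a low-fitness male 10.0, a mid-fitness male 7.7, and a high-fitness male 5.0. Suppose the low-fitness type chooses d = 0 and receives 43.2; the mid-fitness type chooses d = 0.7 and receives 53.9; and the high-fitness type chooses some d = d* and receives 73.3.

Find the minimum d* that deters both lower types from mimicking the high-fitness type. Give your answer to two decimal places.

Mid-fitness type (on-path payoff 53.9 − 7.7×0.7 = 48.51) won't mimic when 48.51 ≥ 73.3 − 7.7·d*, i.e. d* ≥ 3.22.
Low-fitness type (on-path payoff 43.2) won't mimic when 43.2 ≥ 73.3 − 10.0·d*, i.e. d* ≥ 3.01.
Both must hold, so d* = max(3.01, 3.22) = 3.22. The mid-fitness type's constraint binds.

3.22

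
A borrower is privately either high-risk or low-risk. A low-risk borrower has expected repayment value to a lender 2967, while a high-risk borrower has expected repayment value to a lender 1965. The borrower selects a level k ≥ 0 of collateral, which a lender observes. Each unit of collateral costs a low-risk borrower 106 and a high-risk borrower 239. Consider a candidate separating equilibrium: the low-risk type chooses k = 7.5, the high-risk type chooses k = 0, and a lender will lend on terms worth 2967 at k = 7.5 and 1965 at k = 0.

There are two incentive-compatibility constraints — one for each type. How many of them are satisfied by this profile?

High-risk type: stay at 0 → 1965; mimic → 2967 − 239 × 7.5 = 1174.5. IC holds (1965 ≥ 1174.5).
Low-risk type: signal → 2967 − 106 × 7.5 = 2172; deviate to 0 → 1965. IC holds (2172 ≥ 1965).
2 of 2 constraints hold, so this is a separating equilibrium.

2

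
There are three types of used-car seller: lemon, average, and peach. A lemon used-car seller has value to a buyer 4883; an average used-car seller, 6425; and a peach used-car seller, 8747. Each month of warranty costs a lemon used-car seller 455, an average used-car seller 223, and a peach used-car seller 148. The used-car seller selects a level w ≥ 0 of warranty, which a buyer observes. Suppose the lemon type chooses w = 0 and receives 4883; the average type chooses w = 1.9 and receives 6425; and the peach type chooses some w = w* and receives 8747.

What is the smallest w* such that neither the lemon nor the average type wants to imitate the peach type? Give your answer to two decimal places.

12.31

Lemon type (on-path payoff 4883) won't mimic when 4883 ≥ 8747 − 455·w*, i.e. w* ≥ 8.49.
Average type (on-path payoff 6425 − 223×1.9 = 6001.3) won't mimic when 6001.3 ≥ 8747 − 223·w*, i.e. w* ≥ 12.31.
Both must hold, so w* = max(8.49, 12.31) = 12.31. The average type's constraint binds.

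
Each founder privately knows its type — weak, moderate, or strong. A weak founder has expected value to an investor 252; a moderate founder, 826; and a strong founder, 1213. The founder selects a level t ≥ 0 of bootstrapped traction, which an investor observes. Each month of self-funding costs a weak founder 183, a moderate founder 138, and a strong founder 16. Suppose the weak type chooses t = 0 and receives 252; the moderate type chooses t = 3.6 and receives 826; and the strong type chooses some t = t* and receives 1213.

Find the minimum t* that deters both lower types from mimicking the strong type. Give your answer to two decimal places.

6.40

Moderate type (on-path payoff 826 − 138×3.6 = 329.2) won't mimic when 329.2 ≥ 1213 − 138·t*, i.e. t* ≥ 6.40.
Weak type (on-path payoff 252) won't mimic when 252 ≥ 1213 − 183·t*, i.e. t* ≥ 5.25.
Both must hold, so t* = max(5.25, 6.40) = 6.40. The moderate type's constraint binds.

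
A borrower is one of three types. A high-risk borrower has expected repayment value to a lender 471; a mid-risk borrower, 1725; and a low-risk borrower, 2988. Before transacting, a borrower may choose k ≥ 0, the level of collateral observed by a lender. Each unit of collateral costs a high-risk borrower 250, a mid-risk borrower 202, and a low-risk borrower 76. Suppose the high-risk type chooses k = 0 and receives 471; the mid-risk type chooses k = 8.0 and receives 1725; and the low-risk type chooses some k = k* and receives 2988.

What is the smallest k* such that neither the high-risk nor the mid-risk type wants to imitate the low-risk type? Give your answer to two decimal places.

14.25

Mid-risk type (on-path payoff 1725 − 202×8.0 = 109) won't mimic when 109 ≥ 2988 − 202·k*, i.e. k* ≥ 14.25.
High-risk type (on-path payoff 471) won't mimic when 471 ≥ 2988 − 250·k*, i.e. k* ≥ 10.07.
Both must hold, so k* = max(10.07, 14.25) = 14.25. The mid-risk type's constraint binds.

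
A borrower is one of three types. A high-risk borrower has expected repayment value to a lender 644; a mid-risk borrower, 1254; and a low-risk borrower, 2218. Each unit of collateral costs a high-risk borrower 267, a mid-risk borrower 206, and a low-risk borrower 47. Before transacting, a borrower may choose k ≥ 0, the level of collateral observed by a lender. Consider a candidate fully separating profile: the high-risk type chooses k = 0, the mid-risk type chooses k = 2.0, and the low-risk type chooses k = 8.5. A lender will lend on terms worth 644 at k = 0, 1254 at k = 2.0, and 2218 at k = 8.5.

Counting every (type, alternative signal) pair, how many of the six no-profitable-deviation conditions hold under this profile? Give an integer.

Low-risk (own payoff 2218 − 47×8.5 = 1818.5): to k=0 gives 644 → no gain ✓; to k=2.0 gives 1254 − 47×2.0 = 1160 → no gain ✓.
High-risk (own payoff 644): to k=2.0 gives 1254 − 267×2.0 = 720 → profitable ✗; to k=8.5 gives 2218 − 267×8.5 = -51.5 → no gain ✓.
Mid-risk (own payoff 1254 − 206×2.0 = 842): to k=0 gives 644 → no gain ✓; to k=8.5 gives 2218 − 206×8.5 = 467 → no gain ✓.
5 of the 6 constraints hold; not an equilibrium.

5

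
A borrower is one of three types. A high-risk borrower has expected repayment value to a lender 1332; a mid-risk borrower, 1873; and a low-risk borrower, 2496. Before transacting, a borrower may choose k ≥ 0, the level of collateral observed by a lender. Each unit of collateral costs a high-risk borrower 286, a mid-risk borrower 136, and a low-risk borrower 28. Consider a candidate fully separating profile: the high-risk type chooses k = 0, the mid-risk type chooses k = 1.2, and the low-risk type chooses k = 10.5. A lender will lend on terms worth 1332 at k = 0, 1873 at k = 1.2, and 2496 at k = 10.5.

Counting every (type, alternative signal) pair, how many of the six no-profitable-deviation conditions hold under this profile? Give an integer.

5

Mid-risk (own payoff 1873 − 136×1.2 = 1709.8): to k=0 gives 1332 → no gain ✓; to k=10.5 gives 2496 − 136×10.5 = 1068 → no gain ✓.
Low-risk (own payoff 2496 − 28×10.5 = 2202): to k=0 gives 1332 → no gain ✓; to k=1.2 gives 1873 − 28×1.2 = 1839.4 → no gain ✓.
High-risk (own payoff 1332): to k=1.2 gives 1873 − 286×1.2 = 1529.8 → profitable ✗; to k=10.5 gives 2496 − 286×10.5 = -507 → no gain ✓.
5 of the 6 constraints hold; not an equilibrium.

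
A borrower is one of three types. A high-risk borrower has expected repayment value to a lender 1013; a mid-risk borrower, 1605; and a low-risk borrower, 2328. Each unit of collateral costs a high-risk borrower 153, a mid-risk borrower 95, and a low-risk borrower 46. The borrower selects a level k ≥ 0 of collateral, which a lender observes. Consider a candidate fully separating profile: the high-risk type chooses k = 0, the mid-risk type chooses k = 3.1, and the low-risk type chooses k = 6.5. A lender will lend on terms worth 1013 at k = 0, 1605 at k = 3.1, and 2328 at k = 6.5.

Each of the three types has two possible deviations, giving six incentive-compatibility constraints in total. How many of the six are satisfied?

3

Low-risk (own payoff 2328 − 46×6.5 = 2029): to k=0 gives 1013 → no gain ✓; to k=3.1 gives 1605 − 46×3.1 = 1462.4 → no gain ✓.
Mid-risk (own payoff 1605 − 95×3.1 = 1310.5): to k=0 gives 1013 → no gain ✓; to k=6.5 gives 2328 − 95×6.5 = 1710.5 → profitable ✗.
High-risk (own payoff 1013): to k=3.1 gives 1605 − 153×3.1 = 1130.7 → profitable ✗; to k=6.5 gives 2328 − 153×6.5 = 1333.5 → profitable ✗.
3 of the 6 constraints hold; not an equilibrium.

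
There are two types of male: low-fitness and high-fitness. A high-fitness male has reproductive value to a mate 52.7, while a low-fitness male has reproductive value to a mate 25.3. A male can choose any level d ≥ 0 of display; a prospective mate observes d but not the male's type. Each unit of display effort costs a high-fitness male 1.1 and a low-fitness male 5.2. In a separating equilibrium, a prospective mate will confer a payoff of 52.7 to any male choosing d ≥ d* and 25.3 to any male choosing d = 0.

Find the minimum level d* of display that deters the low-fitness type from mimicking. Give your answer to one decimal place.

A low-fitness male choosing d = 0 receives 25.3.
Imitating at d* instead would pay 52.7 at cost 5.2·d*, netting 52.7 − 5.2·d*.
Indifference: 25.3 = 52.7 − 5.2·d*, so d* = (52.7 − 25.3) / 5.2 ≈ 5.3.
This is the low-fitness type's binding incentive-compatibility constraint; any d ≥ 5.3 sustains separation on that side.

5.3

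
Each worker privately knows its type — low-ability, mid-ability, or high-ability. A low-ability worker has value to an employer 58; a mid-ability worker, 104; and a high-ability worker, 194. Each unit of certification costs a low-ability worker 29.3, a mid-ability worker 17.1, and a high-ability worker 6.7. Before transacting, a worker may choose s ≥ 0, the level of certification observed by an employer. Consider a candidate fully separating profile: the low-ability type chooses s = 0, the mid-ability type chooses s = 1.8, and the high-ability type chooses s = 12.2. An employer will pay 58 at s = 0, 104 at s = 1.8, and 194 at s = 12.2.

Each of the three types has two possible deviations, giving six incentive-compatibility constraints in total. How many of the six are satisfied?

Low-ability (own payoff 58): to s=1.8 gives 104 − 29.3×1.8 = 51.26 → no gain ✓; to s=12.2 gives 194 − 29.3×12.2 = -163.46 → no gain ✓.
Mid-ability (own payoff 104 − 17.1×1.8 = 73.22): to s=0 gives 58 → no gain ✓; to s=12.2 gives 194 − 17.1×12.2 = -14.62 → no gain ✓.
High-ability (own payoff 194 − 6.7×12.2 = 112.26): to s=0 gives 58 → no gain ✓; to s=1.8 gives 104 − 6.7×1.8 = 91.94 → no gain ✓.
6 of the 6 constraints hold; this profile is a separating equilibrium.

6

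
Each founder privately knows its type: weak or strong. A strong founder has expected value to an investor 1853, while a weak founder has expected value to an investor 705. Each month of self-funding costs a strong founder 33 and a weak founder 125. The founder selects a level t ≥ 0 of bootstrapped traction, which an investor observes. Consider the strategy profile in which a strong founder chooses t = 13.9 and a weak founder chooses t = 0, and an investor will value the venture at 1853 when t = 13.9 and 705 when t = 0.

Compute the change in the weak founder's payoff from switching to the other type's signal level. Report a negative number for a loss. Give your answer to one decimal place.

-589.5

Playing t = 0 the weak founder receives 705.
Deviating to t = 13.9 brings payment 1853 at cost 125 × 13.9 = 1737.5, netting 115.5.
Gain from deviating: 115.5 − 705 = -589.5.
The gain is negative, so the weak type's incentive-compatibility constraint is satisfied.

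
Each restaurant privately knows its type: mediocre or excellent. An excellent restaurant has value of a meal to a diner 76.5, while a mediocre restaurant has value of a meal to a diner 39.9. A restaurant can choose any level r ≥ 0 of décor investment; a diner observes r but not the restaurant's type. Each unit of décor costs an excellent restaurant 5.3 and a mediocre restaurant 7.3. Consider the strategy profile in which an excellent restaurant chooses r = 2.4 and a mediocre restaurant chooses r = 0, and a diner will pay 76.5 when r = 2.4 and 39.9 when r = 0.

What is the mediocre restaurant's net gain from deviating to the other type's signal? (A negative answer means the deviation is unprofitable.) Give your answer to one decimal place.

19.1

Playing r = 0 the mediocre restaurant receives 39.9.
Deviating to r = 2.4 brings payment 76.5 at cost 7.3 × 2.4 = 17.52, netting 58.98.
Gain from deviating: 58.98 − 39.9 = 19.08, i.e. 19.1 to one decimal place.
The gain is positive, so the mediocre type's incentive-compatibility constraint is violated — this profile is not a separating equilibrium.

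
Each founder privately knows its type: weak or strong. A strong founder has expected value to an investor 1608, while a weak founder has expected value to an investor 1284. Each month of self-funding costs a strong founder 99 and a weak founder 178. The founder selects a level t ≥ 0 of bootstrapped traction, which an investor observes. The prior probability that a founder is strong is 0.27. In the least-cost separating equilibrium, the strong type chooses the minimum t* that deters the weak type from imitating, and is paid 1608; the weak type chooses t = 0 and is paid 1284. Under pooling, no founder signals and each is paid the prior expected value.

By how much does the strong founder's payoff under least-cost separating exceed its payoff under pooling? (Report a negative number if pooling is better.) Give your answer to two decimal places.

Least-cost separating signal: t* solves 1284 = 1608 − 178·t*, so t* = (1608 − 1284)/178 ≈ 1.8202.
Strong type's separating payoff: 1608 − 99 × t* = 1608 − 99 × (1608 − 1284)/178 = 1608 − 32076/178 ≈ 1427.7978.
Pooling payoff: 0.27 × 1608 + 0.73 × 1284 = 1371.48.
Difference: 1427.7978 − 1371.48 = 56.3178, i.e. 56.32 to two decimal places.
The strong type prefers to separate.

56.32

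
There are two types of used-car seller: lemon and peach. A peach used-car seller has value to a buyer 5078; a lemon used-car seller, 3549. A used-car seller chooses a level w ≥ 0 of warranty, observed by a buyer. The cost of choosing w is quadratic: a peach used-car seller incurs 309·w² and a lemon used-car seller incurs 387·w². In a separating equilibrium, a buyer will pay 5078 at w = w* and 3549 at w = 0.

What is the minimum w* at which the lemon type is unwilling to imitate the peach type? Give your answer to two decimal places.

The lemon type at w = 0 receives 3549; imitating at w* yields 5078 − 387·w*².
Indifference: 3549 = 5078 − 387·w*², so w*² = (5078 − 3549) / 387 ≈ 3.9509.
w* = √3.9509 ≈ 1.99.

1.99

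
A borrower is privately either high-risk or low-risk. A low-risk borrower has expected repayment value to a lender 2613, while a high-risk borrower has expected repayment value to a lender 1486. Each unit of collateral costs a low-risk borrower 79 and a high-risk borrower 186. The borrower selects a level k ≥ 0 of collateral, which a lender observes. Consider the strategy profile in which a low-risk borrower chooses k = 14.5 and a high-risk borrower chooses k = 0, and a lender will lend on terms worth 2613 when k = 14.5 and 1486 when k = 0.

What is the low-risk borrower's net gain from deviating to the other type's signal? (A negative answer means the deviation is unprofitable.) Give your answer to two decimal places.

18.50

Playing k = 14.5 the low-risk borrower receives 2613 − 79 × 14.5 = 1467.5.
Deviating to k = 0 yields 1486 instead.
Gain from deviating: 1486 − 1467.5 = 18.50.
The gain is positive, so the low-risk type's incentive-compatibility constraint is violated — this profile is not a separating equilibrium.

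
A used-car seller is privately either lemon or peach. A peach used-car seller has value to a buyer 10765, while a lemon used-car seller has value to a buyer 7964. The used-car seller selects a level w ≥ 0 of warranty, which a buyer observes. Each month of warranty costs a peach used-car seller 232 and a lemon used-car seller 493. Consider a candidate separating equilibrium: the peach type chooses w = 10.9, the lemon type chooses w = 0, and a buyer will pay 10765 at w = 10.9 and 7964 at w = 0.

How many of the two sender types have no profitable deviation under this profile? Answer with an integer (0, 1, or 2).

Lemon type: stay at 0 → 7964; mimic → 10765 − 493 × 10.9 = 5391.3. IC holds (7964 ≥ 5391.3).
Peach type: signal → 10765 − 232 × 10.9 = 8236.2; deviate to 0 → 7964. IC holds (8236.2 ≥ 7964).
2 of 2 constraints hold, so this is a separating equilibrium.

2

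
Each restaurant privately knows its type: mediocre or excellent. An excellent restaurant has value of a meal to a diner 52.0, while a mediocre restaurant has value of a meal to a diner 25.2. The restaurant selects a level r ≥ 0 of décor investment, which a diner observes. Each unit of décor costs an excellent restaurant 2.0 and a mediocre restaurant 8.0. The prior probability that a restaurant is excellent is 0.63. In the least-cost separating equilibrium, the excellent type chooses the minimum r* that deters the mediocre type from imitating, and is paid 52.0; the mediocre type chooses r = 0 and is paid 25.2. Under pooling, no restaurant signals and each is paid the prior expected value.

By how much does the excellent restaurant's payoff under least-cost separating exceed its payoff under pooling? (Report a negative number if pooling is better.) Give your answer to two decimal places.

Least-cost separating signal: r* solves 25.2 = 52.0 − 8.0·r*, so r* = (52.0 − 25.2)/8.0 = 3.35.
Excellent type's separating payoff: 52.0 − 2.0 × r* = 52.0 − 2.0 × (52.0 − 25.2)/8.0 = 52.0 − 53.6/8.0 = 45.3.
Pooling payoff: 0.63 × 52.0 + 0.37 × 25.2 = 42.084.
Difference: 45.3 − 42.084 = 3.216, i.e. 3.22 to two decimal places.
The excellent type prefers to separate.

3.22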